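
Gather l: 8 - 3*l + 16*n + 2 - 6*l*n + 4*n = l*(-6*n - 3) + 20*n + 10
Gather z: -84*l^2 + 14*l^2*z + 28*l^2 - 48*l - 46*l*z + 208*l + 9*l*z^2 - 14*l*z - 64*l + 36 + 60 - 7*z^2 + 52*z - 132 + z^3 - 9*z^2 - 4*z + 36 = -56*l^2 + 96*l + z^3 + z^2*(9*l - 16) + z*(14*l^2 - 60*l + 48)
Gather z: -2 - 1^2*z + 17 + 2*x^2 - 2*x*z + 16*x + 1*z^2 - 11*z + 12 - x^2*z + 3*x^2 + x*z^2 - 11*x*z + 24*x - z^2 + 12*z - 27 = 5*x^2 + x*z^2 + 40*x + z*(-x^2 - 13*x)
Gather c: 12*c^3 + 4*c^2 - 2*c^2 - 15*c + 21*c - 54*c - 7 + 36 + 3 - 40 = 12*c^3 + 2*c^2 - 48*c - 8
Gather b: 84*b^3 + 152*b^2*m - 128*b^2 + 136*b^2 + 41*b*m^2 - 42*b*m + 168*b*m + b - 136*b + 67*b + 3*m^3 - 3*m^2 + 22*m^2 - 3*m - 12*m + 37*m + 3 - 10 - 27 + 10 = 84*b^3 + b^2*(152*m + 8) + b*(41*m^2 + 126*m - 68) + 3*m^3 + 19*m^2 + 22*m - 24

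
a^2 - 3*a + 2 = (a - 2)*(a - 1)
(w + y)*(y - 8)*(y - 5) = w*y^2 - 13*w*y + 40*w + y^3 - 13*y^2 + 40*y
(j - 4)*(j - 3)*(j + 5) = j^3 - 2*j^2 - 23*j + 60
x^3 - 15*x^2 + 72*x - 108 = (x - 6)^2*(x - 3)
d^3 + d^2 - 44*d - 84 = (d - 7)*(d + 2)*(d + 6)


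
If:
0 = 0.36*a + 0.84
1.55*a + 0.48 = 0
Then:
No Solution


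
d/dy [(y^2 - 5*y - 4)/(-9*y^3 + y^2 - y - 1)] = ((5 - 2*y)*(9*y^3 - y^2 + y + 1) - (-y^2 + 5*y + 4)*(27*y^2 - 2*y + 1))/(9*y^3 - y^2 + y + 1)^2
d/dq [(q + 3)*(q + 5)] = 2*q + 8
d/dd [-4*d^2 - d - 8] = -8*d - 1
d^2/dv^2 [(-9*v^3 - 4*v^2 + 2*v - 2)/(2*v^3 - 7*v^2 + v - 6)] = 2*(-142*v^6 + 78*v^5 - 756*v^4 + 323*v^3 + 504*v^2 - 1254*v - 50)/(8*v^9 - 84*v^8 + 306*v^7 - 499*v^6 + 657*v^5 - 975*v^4 + 469*v^3 - 774*v^2 + 108*v - 216)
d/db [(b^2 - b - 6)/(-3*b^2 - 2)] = (-3*b^2 - 40*b + 2)/(9*b^4 + 12*b^2 + 4)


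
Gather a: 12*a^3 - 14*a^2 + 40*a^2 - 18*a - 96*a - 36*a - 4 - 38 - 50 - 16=12*a^3 + 26*a^2 - 150*a - 108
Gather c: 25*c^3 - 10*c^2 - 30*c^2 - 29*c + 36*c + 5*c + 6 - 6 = 25*c^3 - 40*c^2 + 12*c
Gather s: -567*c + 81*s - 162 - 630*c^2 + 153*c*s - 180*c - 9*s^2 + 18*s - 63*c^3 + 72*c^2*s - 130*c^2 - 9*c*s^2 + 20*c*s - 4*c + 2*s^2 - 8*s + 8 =-63*c^3 - 760*c^2 - 751*c + s^2*(-9*c - 7) + s*(72*c^2 + 173*c + 91) - 154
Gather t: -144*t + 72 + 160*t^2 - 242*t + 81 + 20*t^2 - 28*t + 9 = 180*t^2 - 414*t + 162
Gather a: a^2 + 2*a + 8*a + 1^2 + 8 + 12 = a^2 + 10*a + 21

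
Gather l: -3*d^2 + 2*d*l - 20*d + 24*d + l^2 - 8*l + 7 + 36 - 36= -3*d^2 + 4*d + l^2 + l*(2*d - 8) + 7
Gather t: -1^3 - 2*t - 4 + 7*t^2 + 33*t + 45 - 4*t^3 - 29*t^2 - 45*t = -4*t^3 - 22*t^2 - 14*t + 40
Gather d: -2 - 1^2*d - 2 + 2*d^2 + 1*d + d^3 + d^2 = d^3 + 3*d^2 - 4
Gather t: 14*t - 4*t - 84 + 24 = 10*t - 60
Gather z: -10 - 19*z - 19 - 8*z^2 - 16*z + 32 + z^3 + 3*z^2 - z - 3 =z^3 - 5*z^2 - 36*z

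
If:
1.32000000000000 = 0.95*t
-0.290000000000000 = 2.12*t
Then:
No Solution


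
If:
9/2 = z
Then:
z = 9/2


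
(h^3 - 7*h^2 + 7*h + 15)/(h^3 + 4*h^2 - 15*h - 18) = (h - 5)/(h + 6)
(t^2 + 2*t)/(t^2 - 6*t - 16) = t/(t - 8)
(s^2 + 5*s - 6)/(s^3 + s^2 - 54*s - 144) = (s - 1)/(s^2 - 5*s - 24)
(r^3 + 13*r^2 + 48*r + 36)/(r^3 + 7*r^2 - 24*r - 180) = (r + 1)/(r - 5)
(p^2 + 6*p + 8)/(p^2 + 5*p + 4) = (p + 2)/(p + 1)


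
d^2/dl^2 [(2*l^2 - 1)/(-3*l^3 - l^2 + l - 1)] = 4*(-9*l^6 + 18*l^4 + 32*l^3 - 6*l - 1)/(27*l^9 + 27*l^8 - 18*l^7 + 10*l^6 + 24*l^5 - 12*l^4 + 2*l^3 + 6*l^2 - 3*l + 1)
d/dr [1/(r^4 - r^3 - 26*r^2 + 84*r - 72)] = (-4*r^3 + 3*r^2 + 52*r - 84)/(-r^4 + r^3 + 26*r^2 - 84*r + 72)^2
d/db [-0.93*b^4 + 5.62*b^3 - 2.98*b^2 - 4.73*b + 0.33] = -3.72*b^3 + 16.86*b^2 - 5.96*b - 4.73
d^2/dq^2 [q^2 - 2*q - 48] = 2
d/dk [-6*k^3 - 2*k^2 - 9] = 2*k*(-9*k - 2)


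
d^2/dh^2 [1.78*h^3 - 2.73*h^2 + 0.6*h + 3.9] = 10.68*h - 5.46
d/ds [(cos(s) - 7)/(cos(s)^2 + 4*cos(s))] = (sin(s) - 28*sin(s)/cos(s)^2 - 14*tan(s))/(cos(s) + 4)^2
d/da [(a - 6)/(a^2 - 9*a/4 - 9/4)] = 4*(-4*a^2 + 48*a - 63)/(16*a^4 - 72*a^3 + 9*a^2 + 162*a + 81)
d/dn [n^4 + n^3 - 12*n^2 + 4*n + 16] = 4*n^3 + 3*n^2 - 24*n + 4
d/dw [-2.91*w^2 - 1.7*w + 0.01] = -5.82*w - 1.7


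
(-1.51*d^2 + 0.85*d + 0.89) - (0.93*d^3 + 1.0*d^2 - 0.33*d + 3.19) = -0.93*d^3 - 2.51*d^2 + 1.18*d - 2.3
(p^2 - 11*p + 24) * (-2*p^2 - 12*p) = -2*p^4 + 10*p^3 + 84*p^2 - 288*p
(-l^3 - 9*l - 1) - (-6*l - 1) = -l^3 - 3*l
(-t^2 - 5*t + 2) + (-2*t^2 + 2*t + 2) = -3*t^2 - 3*t + 4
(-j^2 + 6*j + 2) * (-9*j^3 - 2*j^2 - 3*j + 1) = 9*j^5 - 52*j^4 - 27*j^3 - 23*j^2 + 2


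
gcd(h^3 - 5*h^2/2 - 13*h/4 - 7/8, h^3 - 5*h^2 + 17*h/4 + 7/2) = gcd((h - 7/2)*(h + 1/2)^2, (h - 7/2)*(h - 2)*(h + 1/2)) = h^2 - 3*h - 7/4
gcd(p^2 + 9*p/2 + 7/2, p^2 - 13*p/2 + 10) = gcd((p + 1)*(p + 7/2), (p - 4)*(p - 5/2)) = 1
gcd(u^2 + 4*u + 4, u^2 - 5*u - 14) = u + 2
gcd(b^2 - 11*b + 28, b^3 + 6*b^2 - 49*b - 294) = b - 7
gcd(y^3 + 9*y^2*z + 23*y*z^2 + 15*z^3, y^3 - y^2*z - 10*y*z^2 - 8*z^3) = y + z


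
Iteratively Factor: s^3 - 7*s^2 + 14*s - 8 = (s - 4)*(s^2 - 3*s + 2) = (s - 4)*(s - 2)*(s - 1)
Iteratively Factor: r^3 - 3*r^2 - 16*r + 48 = (r - 4)*(r^2 + r - 12) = (r - 4)*(r - 3)*(r + 4)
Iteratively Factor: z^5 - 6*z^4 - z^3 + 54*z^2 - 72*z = (z)*(z^4 - 6*z^3 - z^2 + 54*z - 72) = z*(z - 3)*(z^3 - 3*z^2 - 10*z + 24) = z*(z - 3)*(z + 3)*(z^2 - 6*z + 8) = z*(z - 3)*(z - 2)*(z + 3)*(z - 4)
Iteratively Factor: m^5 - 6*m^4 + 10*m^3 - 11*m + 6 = (m - 1)*(m^4 - 5*m^3 + 5*m^2 + 5*m - 6) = (m - 1)^2*(m^3 - 4*m^2 + m + 6) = (m - 1)^2*(m + 1)*(m^2 - 5*m + 6) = (m - 2)*(m - 1)^2*(m + 1)*(m - 3)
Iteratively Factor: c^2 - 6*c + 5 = (c - 1)*(c - 5)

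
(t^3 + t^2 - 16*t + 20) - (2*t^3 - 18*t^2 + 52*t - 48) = -t^3 + 19*t^2 - 68*t + 68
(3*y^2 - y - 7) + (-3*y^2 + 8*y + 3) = 7*y - 4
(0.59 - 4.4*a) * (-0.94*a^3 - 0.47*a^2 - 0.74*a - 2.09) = 4.136*a^4 + 1.5134*a^3 + 2.9787*a^2 + 8.7594*a - 1.2331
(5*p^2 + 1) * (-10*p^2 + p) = -50*p^4 + 5*p^3 - 10*p^2 + p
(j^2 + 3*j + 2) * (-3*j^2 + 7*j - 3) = -3*j^4 - 2*j^3 + 12*j^2 + 5*j - 6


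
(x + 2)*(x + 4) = x^2 + 6*x + 8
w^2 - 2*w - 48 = (w - 8)*(w + 6)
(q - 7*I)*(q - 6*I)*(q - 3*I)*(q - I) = q^4 - 17*I*q^3 - 97*q^2 + 207*I*q + 126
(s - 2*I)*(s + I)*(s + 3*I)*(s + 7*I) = s^4 + 9*I*s^3 - 9*s^2 + 41*I*s - 42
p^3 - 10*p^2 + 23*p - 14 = (p - 7)*(p - 2)*(p - 1)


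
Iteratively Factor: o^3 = (o)*(o^2) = o^2*(o)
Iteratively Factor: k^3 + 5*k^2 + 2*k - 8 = (k + 2)*(k^2 + 3*k - 4) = (k + 2)*(k + 4)*(k - 1)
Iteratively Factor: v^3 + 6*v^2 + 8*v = (v)*(v^2 + 6*v + 8) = v*(v + 2)*(v + 4)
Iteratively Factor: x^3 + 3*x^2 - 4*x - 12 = (x + 3)*(x^2 - 4) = (x - 2)*(x + 3)*(x + 2)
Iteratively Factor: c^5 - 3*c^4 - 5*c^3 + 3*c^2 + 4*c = (c + 1)*(c^4 - 4*c^3 - c^2 + 4*c) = (c - 1)*(c + 1)*(c^3 - 3*c^2 - 4*c) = c*(c - 1)*(c + 1)*(c^2 - 3*c - 4) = c*(c - 4)*(c - 1)*(c + 1)*(c + 1)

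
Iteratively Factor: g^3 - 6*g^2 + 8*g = (g - 2)*(g^2 - 4*g) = g*(g - 2)*(g - 4)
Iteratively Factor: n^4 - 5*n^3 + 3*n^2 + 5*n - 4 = (n - 1)*(n^3 - 4*n^2 - n + 4) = (n - 1)^2*(n^2 - 3*n - 4) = (n - 4)*(n - 1)^2*(n + 1)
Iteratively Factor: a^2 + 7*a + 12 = (a + 4)*(a + 3)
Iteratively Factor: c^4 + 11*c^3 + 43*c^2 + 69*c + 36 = (c + 3)*(c^3 + 8*c^2 + 19*c + 12) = (c + 1)*(c + 3)*(c^2 + 7*c + 12) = (c + 1)*(c + 3)^2*(c + 4)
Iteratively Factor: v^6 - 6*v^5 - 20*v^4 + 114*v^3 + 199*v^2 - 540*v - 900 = (v + 2)*(v^5 - 8*v^4 - 4*v^3 + 122*v^2 - 45*v - 450) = (v - 3)*(v + 2)*(v^4 - 5*v^3 - 19*v^2 + 65*v + 150) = (v - 3)*(v + 2)^2*(v^3 - 7*v^2 - 5*v + 75) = (v - 5)*(v - 3)*(v + 2)^2*(v^2 - 2*v - 15) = (v - 5)*(v - 3)*(v + 2)^2*(v + 3)*(v - 5)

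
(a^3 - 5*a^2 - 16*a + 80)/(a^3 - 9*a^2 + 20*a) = (a + 4)/a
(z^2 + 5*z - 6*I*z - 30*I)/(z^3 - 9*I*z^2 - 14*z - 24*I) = (z + 5)/(z^2 - 3*I*z + 4)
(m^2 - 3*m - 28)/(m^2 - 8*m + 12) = (m^2 - 3*m - 28)/(m^2 - 8*m + 12)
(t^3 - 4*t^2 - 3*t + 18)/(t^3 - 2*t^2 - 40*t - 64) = (t^2 - 6*t + 9)/(t^2 - 4*t - 32)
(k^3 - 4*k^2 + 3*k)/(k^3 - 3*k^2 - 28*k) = (-k^2 + 4*k - 3)/(-k^2 + 3*k + 28)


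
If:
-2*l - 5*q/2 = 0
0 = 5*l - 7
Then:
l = 7/5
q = -28/25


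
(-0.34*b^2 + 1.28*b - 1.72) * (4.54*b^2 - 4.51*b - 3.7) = -1.5436*b^4 + 7.3446*b^3 - 12.3236*b^2 + 3.0212*b + 6.364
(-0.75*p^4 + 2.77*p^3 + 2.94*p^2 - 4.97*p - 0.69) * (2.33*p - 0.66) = -1.7475*p^5 + 6.9491*p^4 + 5.022*p^3 - 13.5205*p^2 + 1.6725*p + 0.4554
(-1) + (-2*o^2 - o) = -2*o^2 - o - 1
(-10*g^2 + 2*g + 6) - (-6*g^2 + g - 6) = -4*g^2 + g + 12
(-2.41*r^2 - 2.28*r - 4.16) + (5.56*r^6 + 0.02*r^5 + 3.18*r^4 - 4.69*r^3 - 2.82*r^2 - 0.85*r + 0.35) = 5.56*r^6 + 0.02*r^5 + 3.18*r^4 - 4.69*r^3 - 5.23*r^2 - 3.13*r - 3.81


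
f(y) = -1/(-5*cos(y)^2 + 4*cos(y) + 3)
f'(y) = -(-10*sin(y)*cos(y) + 4*sin(y))/(-5*cos(y)^2 + 4*cos(y) + 3)^2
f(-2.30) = 0.53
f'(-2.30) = 2.24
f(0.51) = -0.37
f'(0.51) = 0.32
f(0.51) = -0.37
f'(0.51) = 0.32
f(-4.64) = -0.37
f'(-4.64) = -0.65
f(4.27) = -2.69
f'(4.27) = 54.30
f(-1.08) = -0.26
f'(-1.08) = -0.04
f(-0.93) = -0.28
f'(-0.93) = -0.12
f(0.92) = -0.28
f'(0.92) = 0.13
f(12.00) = -0.36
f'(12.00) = -0.30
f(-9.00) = 0.21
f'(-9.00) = 0.23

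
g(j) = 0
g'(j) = 0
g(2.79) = 0.00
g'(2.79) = 0.00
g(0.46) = 0.00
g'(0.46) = 0.00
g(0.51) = 0.00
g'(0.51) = 0.00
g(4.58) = 0.00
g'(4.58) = 0.00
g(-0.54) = 0.00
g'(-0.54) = 0.00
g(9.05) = 0.00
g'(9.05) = 0.00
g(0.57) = 0.00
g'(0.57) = 0.00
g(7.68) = 0.00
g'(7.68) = 0.00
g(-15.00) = 0.00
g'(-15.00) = 0.00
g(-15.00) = 0.00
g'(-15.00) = 0.00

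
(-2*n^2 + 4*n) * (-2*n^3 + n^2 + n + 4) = 4*n^5 - 10*n^4 + 2*n^3 - 4*n^2 + 16*n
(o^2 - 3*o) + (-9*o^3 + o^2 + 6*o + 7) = -9*o^3 + 2*o^2 + 3*o + 7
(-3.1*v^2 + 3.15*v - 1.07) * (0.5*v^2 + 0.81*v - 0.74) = -1.55*v^4 - 0.936*v^3 + 4.3105*v^2 - 3.1977*v + 0.7918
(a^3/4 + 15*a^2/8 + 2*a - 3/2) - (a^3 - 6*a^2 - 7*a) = -3*a^3/4 + 63*a^2/8 + 9*a - 3/2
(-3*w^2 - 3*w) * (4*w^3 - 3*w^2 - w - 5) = -12*w^5 - 3*w^4 + 12*w^3 + 18*w^2 + 15*w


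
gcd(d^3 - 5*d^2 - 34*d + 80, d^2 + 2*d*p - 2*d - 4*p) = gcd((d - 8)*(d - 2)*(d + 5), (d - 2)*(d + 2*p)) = d - 2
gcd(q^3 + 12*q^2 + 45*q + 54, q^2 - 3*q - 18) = q + 3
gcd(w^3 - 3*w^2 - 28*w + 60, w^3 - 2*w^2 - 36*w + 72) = w^2 - 8*w + 12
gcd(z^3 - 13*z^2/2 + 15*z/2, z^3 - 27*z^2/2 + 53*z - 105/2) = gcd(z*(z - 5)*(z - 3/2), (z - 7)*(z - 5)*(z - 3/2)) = z^2 - 13*z/2 + 15/2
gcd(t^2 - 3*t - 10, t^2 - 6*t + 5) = t - 5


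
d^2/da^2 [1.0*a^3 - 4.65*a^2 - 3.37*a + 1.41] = 6.0*a - 9.3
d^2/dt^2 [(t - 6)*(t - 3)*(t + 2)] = 6*t - 14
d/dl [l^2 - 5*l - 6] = 2*l - 5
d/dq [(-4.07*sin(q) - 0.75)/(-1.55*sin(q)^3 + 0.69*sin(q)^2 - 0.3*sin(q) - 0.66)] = (-12.617*sin(q)^3 - 0.6792*sin(q)^2 + 1.035*sin(q) + 2.4612)*cos(q)/(2.4025*sin(q)^6 - 2.139*sin(q)^5 + 1.4061*sin(q)^4 + 1.632*sin(q)^3 - 0.8208*sin(q)^2 + 0.396*sin(q) + 0.4356)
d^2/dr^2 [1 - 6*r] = 0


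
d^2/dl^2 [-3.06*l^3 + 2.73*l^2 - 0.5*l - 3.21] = 5.46 - 18.36*l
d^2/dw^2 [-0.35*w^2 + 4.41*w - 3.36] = -0.700000000000000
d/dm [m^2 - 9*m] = 2*m - 9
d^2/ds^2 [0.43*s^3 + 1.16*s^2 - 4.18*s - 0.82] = 2.58*s + 2.32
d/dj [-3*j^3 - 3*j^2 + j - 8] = -9*j^2 - 6*j + 1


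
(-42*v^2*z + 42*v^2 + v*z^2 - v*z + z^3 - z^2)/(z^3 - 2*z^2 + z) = (-42*v^2 + v*z + z^2)/(z*(z - 1))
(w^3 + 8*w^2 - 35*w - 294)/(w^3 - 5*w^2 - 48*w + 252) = (w + 7)/(w - 6)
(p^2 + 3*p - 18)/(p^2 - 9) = (p + 6)/(p + 3)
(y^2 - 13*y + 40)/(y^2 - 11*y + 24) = (y - 5)/(y - 3)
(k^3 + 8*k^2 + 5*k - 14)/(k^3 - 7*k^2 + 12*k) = (k^3 + 8*k^2 + 5*k - 14)/(k*(k^2 - 7*k + 12))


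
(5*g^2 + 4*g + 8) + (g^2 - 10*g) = 6*g^2 - 6*g + 8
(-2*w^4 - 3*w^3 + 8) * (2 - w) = 2*w^5 - w^4 - 6*w^3 - 8*w + 16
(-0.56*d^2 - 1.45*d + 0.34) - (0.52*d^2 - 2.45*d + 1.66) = -1.08*d^2 + 1.0*d - 1.32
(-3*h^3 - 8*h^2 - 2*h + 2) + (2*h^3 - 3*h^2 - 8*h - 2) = -h^3 - 11*h^2 - 10*h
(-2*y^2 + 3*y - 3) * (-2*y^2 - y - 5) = 4*y^4 - 4*y^3 + 13*y^2 - 12*y + 15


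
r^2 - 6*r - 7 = (r - 7)*(r + 1)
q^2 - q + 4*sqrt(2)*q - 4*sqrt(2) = (q - 1)*(q + 4*sqrt(2))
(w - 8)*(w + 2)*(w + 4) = w^3 - 2*w^2 - 40*w - 64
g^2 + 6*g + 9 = (g + 3)^2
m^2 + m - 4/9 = (m - 1/3)*(m + 4/3)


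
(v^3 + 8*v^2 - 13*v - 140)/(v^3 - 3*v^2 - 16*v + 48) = (v^2 + 12*v + 35)/(v^2 + v - 12)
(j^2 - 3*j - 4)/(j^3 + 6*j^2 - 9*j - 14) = (j - 4)/(j^2 + 5*j - 14)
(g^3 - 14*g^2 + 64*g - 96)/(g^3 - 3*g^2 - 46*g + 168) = (g - 4)/(g + 7)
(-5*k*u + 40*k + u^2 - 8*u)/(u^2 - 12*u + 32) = (-5*k + u)/(u - 4)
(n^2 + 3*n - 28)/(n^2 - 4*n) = (n + 7)/n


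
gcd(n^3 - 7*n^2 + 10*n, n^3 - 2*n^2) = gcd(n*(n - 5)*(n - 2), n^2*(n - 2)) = n^2 - 2*n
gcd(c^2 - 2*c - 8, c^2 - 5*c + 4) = c - 4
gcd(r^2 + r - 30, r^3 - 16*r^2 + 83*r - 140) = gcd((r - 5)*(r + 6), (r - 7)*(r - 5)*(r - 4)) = r - 5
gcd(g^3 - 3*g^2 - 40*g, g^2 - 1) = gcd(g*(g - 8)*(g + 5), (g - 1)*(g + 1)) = 1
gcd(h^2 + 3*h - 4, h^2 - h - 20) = h + 4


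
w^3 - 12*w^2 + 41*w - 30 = (w - 6)*(w - 5)*(w - 1)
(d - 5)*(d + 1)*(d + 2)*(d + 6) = d^4 + 4*d^3 - 25*d^2 - 88*d - 60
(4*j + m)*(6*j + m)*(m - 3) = 24*j^2*m - 72*j^2 + 10*j*m^2 - 30*j*m + m^3 - 3*m^2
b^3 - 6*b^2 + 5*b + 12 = (b - 4)*(b - 3)*(b + 1)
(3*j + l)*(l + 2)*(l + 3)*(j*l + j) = 3*j^2*l^3 + 18*j^2*l^2 + 33*j^2*l + 18*j^2 + j*l^4 + 6*j*l^3 + 11*j*l^2 + 6*j*l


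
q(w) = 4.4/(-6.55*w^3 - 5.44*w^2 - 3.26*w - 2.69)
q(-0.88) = 10.24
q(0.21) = -1.20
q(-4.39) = 0.01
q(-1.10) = 1.45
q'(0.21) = 2.09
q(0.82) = -0.35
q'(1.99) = 0.07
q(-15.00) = 0.00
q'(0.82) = 0.70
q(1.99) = -0.05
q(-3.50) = 0.02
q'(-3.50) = 0.02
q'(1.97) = 0.07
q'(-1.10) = 7.21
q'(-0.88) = 212.14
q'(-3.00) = 0.04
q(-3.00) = 0.03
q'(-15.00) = 0.00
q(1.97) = -0.05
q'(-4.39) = 0.01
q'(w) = 4.4*(19.65*w^2 + 10.88*w + 3.26)/(-6.55*w^3 - 5.44*w^2 - 3.26*w - 2.69)^2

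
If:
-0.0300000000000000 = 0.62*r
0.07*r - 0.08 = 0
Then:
No Solution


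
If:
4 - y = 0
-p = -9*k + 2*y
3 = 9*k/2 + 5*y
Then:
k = -34/9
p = -42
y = 4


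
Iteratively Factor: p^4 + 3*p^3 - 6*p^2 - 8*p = (p - 2)*(p^3 + 5*p^2 + 4*p) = (p - 2)*(p + 4)*(p^2 + p) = (p - 2)*(p + 1)*(p + 4)*(p)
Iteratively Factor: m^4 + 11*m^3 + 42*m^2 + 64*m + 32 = (m + 2)*(m^3 + 9*m^2 + 24*m + 16) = (m + 2)*(m + 4)*(m^2 + 5*m + 4) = (m + 1)*(m + 2)*(m + 4)*(m + 4)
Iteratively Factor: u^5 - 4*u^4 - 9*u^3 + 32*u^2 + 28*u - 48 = (u - 3)*(u^4 - u^3 - 12*u^2 - 4*u + 16) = (u - 3)*(u + 2)*(u^3 - 3*u^2 - 6*u + 8) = (u - 3)*(u + 2)^2*(u^2 - 5*u + 4) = (u - 4)*(u - 3)*(u + 2)^2*(u - 1)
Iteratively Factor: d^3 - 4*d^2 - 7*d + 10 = (d - 5)*(d^2 + d - 2) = (d - 5)*(d + 2)*(d - 1)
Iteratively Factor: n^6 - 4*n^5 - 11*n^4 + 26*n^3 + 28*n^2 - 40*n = (n)*(n^5 - 4*n^4 - 11*n^3 + 26*n^2 + 28*n - 40) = n*(n + 2)*(n^4 - 6*n^3 + n^2 + 24*n - 20) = n*(n - 1)*(n + 2)*(n^3 - 5*n^2 - 4*n + 20) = n*(n - 2)*(n - 1)*(n + 2)*(n^2 - 3*n - 10) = n*(n - 2)*(n - 1)*(n + 2)^2*(n - 5)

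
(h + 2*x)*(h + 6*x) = h^2 + 8*h*x + 12*x^2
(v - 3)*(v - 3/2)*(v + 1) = v^3 - 7*v^2/2 + 9/2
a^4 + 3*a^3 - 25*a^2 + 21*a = a*(a - 3)*(a - 1)*(a + 7)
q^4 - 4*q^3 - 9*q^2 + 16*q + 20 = (q - 5)*(q - 2)*(q + 1)*(q + 2)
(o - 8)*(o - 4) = o^2 - 12*o + 32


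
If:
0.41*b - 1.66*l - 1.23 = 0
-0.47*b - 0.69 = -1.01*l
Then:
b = -6.52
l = -2.35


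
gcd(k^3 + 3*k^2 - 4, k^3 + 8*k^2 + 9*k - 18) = k - 1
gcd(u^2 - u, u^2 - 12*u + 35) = 1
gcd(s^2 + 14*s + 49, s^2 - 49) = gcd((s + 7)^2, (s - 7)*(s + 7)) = s + 7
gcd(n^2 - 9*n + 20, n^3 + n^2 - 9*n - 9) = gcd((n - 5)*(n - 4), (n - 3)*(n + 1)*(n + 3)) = 1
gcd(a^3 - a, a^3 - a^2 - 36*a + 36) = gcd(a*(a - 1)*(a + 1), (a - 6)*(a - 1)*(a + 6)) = a - 1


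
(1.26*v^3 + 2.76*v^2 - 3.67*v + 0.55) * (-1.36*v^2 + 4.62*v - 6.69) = -1.7136*v^5 + 2.0676*v^4 + 9.313*v^3 - 36.1678*v^2 + 27.0933*v - 3.6795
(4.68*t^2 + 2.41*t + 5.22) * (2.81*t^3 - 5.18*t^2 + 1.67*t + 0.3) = 13.1508*t^5 - 17.4703*t^4 + 10.0*t^3 - 21.6109*t^2 + 9.4404*t + 1.566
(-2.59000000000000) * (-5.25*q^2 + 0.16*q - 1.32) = 13.5975*q^2 - 0.4144*q + 3.4188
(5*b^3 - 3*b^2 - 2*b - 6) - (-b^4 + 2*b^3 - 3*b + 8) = b^4 + 3*b^3 - 3*b^2 + b - 14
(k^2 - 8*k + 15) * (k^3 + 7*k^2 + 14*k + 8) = k^5 - k^4 - 27*k^3 + k^2 + 146*k + 120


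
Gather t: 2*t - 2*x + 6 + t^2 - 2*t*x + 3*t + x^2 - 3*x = t^2 + t*(5 - 2*x) + x^2 - 5*x + 6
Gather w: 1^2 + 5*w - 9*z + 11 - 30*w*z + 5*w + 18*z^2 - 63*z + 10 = w*(10 - 30*z) + 18*z^2 - 72*z + 22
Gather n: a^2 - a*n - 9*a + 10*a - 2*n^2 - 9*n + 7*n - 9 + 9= a^2 + a - 2*n^2 + n*(-a - 2)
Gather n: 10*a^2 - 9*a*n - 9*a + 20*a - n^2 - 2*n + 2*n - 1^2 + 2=10*a^2 - 9*a*n + 11*a - n^2 + 1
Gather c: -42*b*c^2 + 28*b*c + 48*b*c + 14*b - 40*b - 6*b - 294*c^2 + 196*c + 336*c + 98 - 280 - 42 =-32*b + c^2*(-42*b - 294) + c*(76*b + 532) - 224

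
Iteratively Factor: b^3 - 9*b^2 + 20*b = (b)*(b^2 - 9*b + 20) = b*(b - 5)*(b - 4)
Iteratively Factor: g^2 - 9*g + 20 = (g - 4)*(g - 5)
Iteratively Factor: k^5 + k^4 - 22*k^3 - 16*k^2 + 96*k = (k - 4)*(k^4 + 5*k^3 - 2*k^2 - 24*k) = (k - 4)*(k + 4)*(k^3 + k^2 - 6*k) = k*(k - 4)*(k + 4)*(k^2 + k - 6) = k*(k - 4)*(k - 2)*(k + 4)*(k + 3)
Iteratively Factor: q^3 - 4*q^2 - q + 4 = (q + 1)*(q^2 - 5*q + 4) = (q - 1)*(q + 1)*(q - 4)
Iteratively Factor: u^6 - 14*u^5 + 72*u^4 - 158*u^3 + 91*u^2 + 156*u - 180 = (u + 1)*(u^5 - 15*u^4 + 87*u^3 - 245*u^2 + 336*u - 180) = (u - 3)*(u + 1)*(u^4 - 12*u^3 + 51*u^2 - 92*u + 60) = (u - 3)^2*(u + 1)*(u^3 - 9*u^2 + 24*u - 20) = (u - 5)*(u - 3)^2*(u + 1)*(u^2 - 4*u + 4) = (u - 5)*(u - 3)^2*(u - 2)*(u + 1)*(u - 2)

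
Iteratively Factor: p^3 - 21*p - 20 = (p - 5)*(p^2 + 5*p + 4) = (p - 5)*(p + 4)*(p + 1)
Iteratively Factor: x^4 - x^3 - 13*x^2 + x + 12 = (x + 1)*(x^3 - 2*x^2 - 11*x + 12) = (x - 4)*(x + 1)*(x^2 + 2*x - 3) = (x - 4)*(x - 1)*(x + 1)*(x + 3)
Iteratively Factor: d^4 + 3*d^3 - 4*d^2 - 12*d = (d - 2)*(d^3 + 5*d^2 + 6*d) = (d - 2)*(d + 2)*(d^2 + 3*d) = (d - 2)*(d + 2)*(d + 3)*(d)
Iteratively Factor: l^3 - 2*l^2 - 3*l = (l)*(l^2 - 2*l - 3) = l*(l + 1)*(l - 3)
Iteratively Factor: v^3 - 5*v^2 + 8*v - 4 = (v - 2)*(v^2 - 3*v + 2) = (v - 2)*(v - 1)*(v - 2)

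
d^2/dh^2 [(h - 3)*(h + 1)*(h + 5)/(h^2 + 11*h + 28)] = 2*(47*h^3 + 627*h^2 + 2949*h + 4961)/(h^6 + 33*h^5 + 447*h^4 + 3179*h^3 + 12516*h^2 + 25872*h + 21952)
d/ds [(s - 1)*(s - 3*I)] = 2*s - 1 - 3*I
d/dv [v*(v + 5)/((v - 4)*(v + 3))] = 6*(-v^2 - 4*v - 10)/(v^4 - 2*v^3 - 23*v^2 + 24*v + 144)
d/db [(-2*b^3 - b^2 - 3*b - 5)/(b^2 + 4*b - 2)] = (-2*b^4 - 16*b^3 + 11*b^2 + 14*b + 26)/(b^4 + 8*b^3 + 12*b^2 - 16*b + 4)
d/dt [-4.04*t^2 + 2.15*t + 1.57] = 2.15 - 8.08*t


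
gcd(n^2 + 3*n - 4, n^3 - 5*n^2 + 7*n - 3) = n - 1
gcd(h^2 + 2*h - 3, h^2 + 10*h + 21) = h + 3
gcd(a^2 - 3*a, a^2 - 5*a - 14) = 1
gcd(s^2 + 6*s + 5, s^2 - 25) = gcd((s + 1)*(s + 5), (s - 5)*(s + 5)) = s + 5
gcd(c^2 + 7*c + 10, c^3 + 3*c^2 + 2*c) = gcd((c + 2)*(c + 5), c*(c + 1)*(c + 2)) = c + 2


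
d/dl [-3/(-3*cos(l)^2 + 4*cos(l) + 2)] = 6*(3*cos(l) - 2)*sin(l)/(-3*cos(l)^2 + 4*cos(l) + 2)^2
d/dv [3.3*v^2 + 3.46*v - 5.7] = 6.6*v + 3.46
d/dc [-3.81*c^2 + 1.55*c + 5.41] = 1.55 - 7.62*c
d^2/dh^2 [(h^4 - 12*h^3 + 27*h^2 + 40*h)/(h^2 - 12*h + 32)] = 2*(h^3 - 12*h^2 + 48*h - 84)/(h^3 - 12*h^2 + 48*h - 64)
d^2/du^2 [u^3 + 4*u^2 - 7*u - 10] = 6*u + 8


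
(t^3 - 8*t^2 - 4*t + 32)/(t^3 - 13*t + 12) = (t^3 - 8*t^2 - 4*t + 32)/(t^3 - 13*t + 12)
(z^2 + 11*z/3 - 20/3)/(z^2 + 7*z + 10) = (z - 4/3)/(z + 2)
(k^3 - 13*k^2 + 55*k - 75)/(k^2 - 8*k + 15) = k - 5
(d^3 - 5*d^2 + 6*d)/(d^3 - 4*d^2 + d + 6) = d/(d + 1)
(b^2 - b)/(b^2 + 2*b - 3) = b/(b + 3)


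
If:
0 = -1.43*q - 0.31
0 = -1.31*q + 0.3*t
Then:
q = -0.22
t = -0.95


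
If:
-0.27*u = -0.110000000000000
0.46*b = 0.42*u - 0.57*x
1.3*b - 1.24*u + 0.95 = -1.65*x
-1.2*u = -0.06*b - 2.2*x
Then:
No Solution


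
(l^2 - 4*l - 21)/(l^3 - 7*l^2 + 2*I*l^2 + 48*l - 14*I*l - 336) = (l + 3)/(l^2 + 2*I*l + 48)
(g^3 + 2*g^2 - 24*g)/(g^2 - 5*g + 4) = g*(g + 6)/(g - 1)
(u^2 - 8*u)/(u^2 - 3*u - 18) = u*(8 - u)/(-u^2 + 3*u + 18)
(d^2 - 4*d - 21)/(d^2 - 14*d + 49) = (d + 3)/(d - 7)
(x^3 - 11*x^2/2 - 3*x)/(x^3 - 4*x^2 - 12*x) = (x + 1/2)/(x + 2)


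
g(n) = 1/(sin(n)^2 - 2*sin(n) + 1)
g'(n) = (-2*sin(n)*cos(n) + 2*cos(n))/(sin(n)^2 - 2*sin(n) + 1)^2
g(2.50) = 6.20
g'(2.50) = -24.75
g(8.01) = 6778.28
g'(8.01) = -173428.88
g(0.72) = 8.62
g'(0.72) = 38.05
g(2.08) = 62.13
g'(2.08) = -477.47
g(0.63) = 5.92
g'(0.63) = 23.30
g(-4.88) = 5091.94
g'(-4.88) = 121233.51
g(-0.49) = 0.46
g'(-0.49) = 0.55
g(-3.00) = 0.77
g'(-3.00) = -1.33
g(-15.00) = 0.37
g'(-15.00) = -0.34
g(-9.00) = 0.50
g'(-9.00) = -0.65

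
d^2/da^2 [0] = 0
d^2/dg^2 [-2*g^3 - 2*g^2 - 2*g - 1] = -12*g - 4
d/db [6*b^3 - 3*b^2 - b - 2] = 18*b^2 - 6*b - 1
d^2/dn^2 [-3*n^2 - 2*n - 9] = -6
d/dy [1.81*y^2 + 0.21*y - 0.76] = 3.62*y + 0.21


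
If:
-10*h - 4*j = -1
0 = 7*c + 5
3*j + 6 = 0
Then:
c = -5/7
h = 9/10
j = -2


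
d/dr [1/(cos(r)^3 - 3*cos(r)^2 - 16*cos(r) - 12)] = (3*cos(r)^2 - 6*cos(r) - 16)*sin(r)/((cos(r) - 6)^2*(cos(r) + 1)^2*(cos(r) + 2)^2)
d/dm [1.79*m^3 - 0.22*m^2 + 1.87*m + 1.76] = 5.37*m^2 - 0.44*m + 1.87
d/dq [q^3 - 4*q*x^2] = 3*q^2 - 4*x^2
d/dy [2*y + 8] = 2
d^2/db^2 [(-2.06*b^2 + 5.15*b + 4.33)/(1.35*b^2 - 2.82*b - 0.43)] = (3.5527136788005e-15*b^4 + 3.08691000000002*b^3 + 40.17357*b^2 - 80.96841*b + 60.643346)/(2.460375*b^6 - 15.41835*b^5 + 29.856195*b^4 - 12.603708*b^3 - 9.509751*b^2 - 1.564254*b - 0.079507)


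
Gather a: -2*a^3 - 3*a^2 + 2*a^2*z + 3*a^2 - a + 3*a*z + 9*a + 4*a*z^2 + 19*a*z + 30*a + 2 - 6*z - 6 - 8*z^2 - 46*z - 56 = -2*a^3 + 2*a^2*z + a*(4*z^2 + 22*z + 38) - 8*z^2 - 52*z - 60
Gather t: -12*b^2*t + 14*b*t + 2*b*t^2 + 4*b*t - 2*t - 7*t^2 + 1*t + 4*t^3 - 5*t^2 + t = 4*t^3 + t^2*(2*b - 12) + t*(-12*b^2 + 18*b)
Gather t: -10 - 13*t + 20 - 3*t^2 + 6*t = -3*t^2 - 7*t + 10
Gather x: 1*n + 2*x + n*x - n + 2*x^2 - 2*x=n*x + 2*x^2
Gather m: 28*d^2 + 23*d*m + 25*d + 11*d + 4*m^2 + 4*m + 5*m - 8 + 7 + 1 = 28*d^2 + 36*d + 4*m^2 + m*(23*d + 9)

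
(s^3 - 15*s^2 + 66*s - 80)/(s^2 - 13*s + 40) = s - 2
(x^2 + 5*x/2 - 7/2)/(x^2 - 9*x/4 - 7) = 2*(-2*x^2 - 5*x + 7)/(-4*x^2 + 9*x + 28)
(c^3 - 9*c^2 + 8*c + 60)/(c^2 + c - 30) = (c^2 - 4*c - 12)/(c + 6)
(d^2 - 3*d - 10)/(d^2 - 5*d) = (d + 2)/d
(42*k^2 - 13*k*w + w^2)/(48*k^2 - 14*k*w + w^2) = (-7*k + w)/(-8*k + w)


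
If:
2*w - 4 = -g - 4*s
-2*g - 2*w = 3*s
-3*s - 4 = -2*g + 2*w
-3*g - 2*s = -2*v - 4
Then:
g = 1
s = 5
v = 9/2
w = -17/2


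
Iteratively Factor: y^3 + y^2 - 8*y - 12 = (y + 2)*(y^2 - y - 6) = (y - 3)*(y + 2)*(y + 2)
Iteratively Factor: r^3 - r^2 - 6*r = (r - 3)*(r^2 + 2*r) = (r - 3)*(r + 2)*(r)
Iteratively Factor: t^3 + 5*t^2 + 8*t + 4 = (t + 1)*(t^2 + 4*t + 4) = (t + 1)*(t + 2)*(t + 2)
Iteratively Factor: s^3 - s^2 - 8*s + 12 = (s + 3)*(s^2 - 4*s + 4) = (s - 2)*(s + 3)*(s - 2)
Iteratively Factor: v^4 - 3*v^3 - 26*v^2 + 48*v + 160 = (v - 4)*(v^3 + v^2 - 22*v - 40) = (v - 4)*(v + 4)*(v^2 - 3*v - 10) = (v - 4)*(v + 2)*(v + 4)*(v - 5)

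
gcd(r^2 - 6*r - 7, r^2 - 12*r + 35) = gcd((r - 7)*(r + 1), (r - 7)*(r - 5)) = r - 7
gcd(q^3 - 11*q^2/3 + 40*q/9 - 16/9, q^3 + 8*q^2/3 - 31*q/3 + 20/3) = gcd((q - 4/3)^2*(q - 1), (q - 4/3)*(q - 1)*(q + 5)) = q^2 - 7*q/3 + 4/3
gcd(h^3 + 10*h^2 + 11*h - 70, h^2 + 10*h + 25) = h + 5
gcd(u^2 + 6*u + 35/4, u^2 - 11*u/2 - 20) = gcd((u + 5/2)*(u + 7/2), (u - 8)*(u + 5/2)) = u + 5/2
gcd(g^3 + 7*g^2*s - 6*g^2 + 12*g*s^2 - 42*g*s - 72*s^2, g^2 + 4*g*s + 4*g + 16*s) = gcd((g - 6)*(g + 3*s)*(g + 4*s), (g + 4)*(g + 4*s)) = g + 4*s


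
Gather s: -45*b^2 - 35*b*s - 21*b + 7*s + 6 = -45*b^2 - 21*b + s*(7 - 35*b) + 6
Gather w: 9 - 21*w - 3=6 - 21*w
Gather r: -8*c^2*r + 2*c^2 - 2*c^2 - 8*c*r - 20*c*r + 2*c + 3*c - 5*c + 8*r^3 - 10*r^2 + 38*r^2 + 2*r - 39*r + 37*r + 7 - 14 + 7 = 8*r^3 + 28*r^2 + r*(-8*c^2 - 28*c)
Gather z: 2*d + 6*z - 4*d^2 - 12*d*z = -4*d^2 + 2*d + z*(6 - 12*d)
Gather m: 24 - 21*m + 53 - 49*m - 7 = 70 - 70*m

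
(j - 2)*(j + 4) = j^2 + 2*j - 8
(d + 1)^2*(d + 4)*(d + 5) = d^4 + 11*d^3 + 39*d^2 + 49*d + 20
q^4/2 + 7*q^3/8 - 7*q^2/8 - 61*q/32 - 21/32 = (q/2 + 1/4)*(q - 3/2)*(q + 1)*(q + 7/4)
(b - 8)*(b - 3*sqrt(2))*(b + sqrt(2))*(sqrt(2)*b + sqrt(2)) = sqrt(2)*b^4 - 7*sqrt(2)*b^3 - 4*b^3 - 14*sqrt(2)*b^2 + 28*b^2 + 32*b + 42*sqrt(2)*b + 48*sqrt(2)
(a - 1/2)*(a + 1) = a^2 + a/2 - 1/2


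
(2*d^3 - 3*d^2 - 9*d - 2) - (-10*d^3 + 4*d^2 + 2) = 12*d^3 - 7*d^2 - 9*d - 4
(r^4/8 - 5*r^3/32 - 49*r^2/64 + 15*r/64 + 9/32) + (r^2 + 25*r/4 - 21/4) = r^4/8 - 5*r^3/32 + 15*r^2/64 + 415*r/64 - 159/32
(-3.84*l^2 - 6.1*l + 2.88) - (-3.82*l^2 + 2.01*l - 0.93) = -0.02*l^2 - 8.11*l + 3.81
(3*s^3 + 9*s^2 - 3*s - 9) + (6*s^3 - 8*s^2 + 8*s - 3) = 9*s^3 + s^2 + 5*s - 12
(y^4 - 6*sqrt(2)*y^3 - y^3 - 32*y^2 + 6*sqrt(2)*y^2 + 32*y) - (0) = y^4 - 6*sqrt(2)*y^3 - y^3 - 32*y^2 + 6*sqrt(2)*y^2 + 32*y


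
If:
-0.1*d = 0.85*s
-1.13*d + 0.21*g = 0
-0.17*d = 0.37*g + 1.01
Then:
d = -0.47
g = -2.51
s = 0.05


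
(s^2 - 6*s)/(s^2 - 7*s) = (s - 6)/(s - 7)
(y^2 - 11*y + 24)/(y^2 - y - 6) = (y - 8)/(y + 2)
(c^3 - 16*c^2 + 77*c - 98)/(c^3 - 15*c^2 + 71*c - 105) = (c^2 - 9*c + 14)/(c^2 - 8*c + 15)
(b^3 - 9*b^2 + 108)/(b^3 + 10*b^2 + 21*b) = (b^2 - 12*b + 36)/(b*(b + 7))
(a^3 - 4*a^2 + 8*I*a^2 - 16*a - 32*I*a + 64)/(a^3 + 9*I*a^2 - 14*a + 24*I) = (a^2 + 4*a*(-1 + I) - 16*I)/(a^2 + 5*I*a + 6)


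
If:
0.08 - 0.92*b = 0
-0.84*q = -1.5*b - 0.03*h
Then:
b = 0.09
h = 28.0*q - 4.34782608695652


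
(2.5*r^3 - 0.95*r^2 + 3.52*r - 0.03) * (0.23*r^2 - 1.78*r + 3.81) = 0.575*r^5 - 4.6685*r^4 + 12.0256*r^3 - 9.892*r^2 + 13.4646*r - 0.1143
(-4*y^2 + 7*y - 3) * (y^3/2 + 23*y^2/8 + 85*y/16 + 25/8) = -2*y^5 - 8*y^4 - 21*y^3/8 + 257*y^2/16 + 95*y/16 - 75/8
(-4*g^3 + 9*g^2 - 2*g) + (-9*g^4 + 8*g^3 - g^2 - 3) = -9*g^4 + 4*g^3 + 8*g^2 - 2*g - 3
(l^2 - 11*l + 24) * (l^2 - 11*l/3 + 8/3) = l^4 - 44*l^3/3 + 67*l^2 - 352*l/3 + 64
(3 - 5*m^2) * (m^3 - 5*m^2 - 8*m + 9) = -5*m^5 + 25*m^4 + 43*m^3 - 60*m^2 - 24*m + 27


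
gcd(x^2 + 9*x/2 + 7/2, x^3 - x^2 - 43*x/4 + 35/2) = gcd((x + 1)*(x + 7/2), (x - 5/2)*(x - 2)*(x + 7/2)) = x + 7/2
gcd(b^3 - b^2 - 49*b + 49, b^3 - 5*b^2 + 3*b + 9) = 1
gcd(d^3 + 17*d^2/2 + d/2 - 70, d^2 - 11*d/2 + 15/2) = d - 5/2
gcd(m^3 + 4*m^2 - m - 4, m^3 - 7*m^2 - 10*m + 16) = m - 1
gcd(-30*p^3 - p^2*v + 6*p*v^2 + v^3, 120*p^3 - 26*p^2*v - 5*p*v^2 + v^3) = 5*p + v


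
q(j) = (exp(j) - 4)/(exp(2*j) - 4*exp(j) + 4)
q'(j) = (exp(j) - 4)*(-2*exp(2*j) + 4*exp(j))/(exp(2*j) - 4*exp(j) + 4)^2 + exp(j)/(exp(2*j) - 4*exp(j) + 4) = (6 - exp(j))*exp(j)/(exp(3*j) - 6*exp(2*j) + 12*exp(j) - 8)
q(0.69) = -50799.06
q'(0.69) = -32181010.41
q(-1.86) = -1.13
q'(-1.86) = -0.15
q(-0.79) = -1.48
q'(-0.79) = -0.68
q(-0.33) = -2.00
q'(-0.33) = -1.81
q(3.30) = 0.04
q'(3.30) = -0.04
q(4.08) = 0.02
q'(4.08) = -0.02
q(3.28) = 0.04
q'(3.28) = -0.04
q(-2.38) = -1.07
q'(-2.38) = -0.08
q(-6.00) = -1.00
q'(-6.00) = 0.00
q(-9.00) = -1.00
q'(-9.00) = 0.00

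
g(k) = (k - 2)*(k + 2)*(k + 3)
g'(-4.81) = 36.55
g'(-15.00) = 581.00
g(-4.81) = -34.64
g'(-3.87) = 17.71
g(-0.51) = -9.31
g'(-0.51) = -6.28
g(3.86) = 74.77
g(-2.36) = 1.00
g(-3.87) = -9.55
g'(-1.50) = -6.25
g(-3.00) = 0.00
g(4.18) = 96.73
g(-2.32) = 0.94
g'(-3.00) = 5.00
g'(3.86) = 63.86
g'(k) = (k - 2)*(k + 2) + (k - 2)*(k + 3) + (k + 2)*(k + 3) = 3*k^2 + 6*k - 4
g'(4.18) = 73.50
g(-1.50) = -2.62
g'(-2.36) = -1.45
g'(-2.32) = -1.77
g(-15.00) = -2652.00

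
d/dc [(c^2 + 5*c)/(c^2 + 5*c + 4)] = 4*(2*c + 5)/(c^4 + 10*c^3 + 33*c^2 + 40*c + 16)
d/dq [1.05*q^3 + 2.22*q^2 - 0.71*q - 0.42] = 3.15*q^2 + 4.44*q - 0.71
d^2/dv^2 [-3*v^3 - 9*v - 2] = -18*v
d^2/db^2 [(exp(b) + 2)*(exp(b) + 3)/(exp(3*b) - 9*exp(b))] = (exp(3*b) + 11*exp(2*b) - 18*exp(b) + 18)*exp(-b)/(exp(3*b) - 9*exp(2*b) + 27*exp(b) - 27)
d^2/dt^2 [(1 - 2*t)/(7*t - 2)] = 42/(7*t - 2)^3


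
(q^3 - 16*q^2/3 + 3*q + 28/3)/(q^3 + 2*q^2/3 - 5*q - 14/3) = (q - 4)/(q + 2)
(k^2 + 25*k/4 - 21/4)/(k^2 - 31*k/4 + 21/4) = (k + 7)/(k - 7)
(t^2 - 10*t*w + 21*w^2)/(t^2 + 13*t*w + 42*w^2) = (t^2 - 10*t*w + 21*w^2)/(t^2 + 13*t*w + 42*w^2)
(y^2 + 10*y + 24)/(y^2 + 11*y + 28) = (y + 6)/(y + 7)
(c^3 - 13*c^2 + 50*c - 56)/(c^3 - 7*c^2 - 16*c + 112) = (c - 2)/(c + 4)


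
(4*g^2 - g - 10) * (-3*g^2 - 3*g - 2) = -12*g^4 - 9*g^3 + 25*g^2 + 32*g + 20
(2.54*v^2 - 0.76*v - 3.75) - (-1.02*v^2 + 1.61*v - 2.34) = 3.56*v^2 - 2.37*v - 1.41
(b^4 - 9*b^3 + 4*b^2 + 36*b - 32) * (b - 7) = b^5 - 16*b^4 + 67*b^3 + 8*b^2 - 284*b + 224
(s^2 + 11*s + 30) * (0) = 0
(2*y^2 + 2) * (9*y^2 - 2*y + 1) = 18*y^4 - 4*y^3 + 20*y^2 - 4*y + 2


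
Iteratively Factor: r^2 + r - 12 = (r + 4)*(r - 3)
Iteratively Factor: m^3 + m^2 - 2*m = (m)*(m^2 + m - 2) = m*(m + 2)*(m - 1)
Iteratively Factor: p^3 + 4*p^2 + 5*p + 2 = (p + 2)*(p^2 + 2*p + 1) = (p + 1)*(p + 2)*(p + 1)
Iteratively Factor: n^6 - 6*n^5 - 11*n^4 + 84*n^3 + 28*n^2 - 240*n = (n + 3)*(n^5 - 9*n^4 + 16*n^3 + 36*n^2 - 80*n) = (n - 2)*(n + 3)*(n^4 - 7*n^3 + 2*n^2 + 40*n) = (n - 2)*(n + 2)*(n + 3)*(n^3 - 9*n^2 + 20*n) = (n - 4)*(n - 2)*(n + 2)*(n + 3)*(n^2 - 5*n) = n*(n - 4)*(n - 2)*(n + 2)*(n + 3)*(n - 5)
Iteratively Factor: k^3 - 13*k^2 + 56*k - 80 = (k - 4)*(k^2 - 9*k + 20) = (k - 4)^2*(k - 5)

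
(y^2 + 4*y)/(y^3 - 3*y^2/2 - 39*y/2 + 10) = 2*y/(2*y^2 - 11*y + 5)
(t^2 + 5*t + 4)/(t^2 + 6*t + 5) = (t + 4)/(t + 5)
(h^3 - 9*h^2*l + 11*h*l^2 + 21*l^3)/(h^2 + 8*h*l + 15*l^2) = (h^3 - 9*h^2*l + 11*h*l^2 + 21*l^3)/(h^2 + 8*h*l + 15*l^2)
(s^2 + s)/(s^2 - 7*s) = (s + 1)/(s - 7)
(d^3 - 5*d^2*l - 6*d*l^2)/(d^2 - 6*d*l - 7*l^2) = d*(d - 6*l)/(d - 7*l)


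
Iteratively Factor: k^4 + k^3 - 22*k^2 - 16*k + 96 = (k + 4)*(k^3 - 3*k^2 - 10*k + 24) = (k + 3)*(k + 4)*(k^2 - 6*k + 8) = (k - 4)*(k + 3)*(k + 4)*(k - 2)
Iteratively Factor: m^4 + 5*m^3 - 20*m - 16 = (m - 2)*(m^3 + 7*m^2 + 14*m + 8) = (m - 2)*(m + 4)*(m^2 + 3*m + 2) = (m - 2)*(m + 2)*(m + 4)*(m + 1)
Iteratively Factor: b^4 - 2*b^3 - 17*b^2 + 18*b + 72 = (b - 4)*(b^3 + 2*b^2 - 9*b - 18) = (b - 4)*(b - 3)*(b^2 + 5*b + 6) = (b - 4)*(b - 3)*(b + 2)*(b + 3)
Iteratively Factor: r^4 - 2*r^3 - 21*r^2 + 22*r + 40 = (r - 5)*(r^3 + 3*r^2 - 6*r - 8) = (r - 5)*(r + 1)*(r^2 + 2*r - 8) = (r - 5)*(r + 1)*(r + 4)*(r - 2)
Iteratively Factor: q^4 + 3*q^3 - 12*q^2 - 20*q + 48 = (q + 4)*(q^3 - q^2 - 8*q + 12) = (q - 2)*(q + 4)*(q^2 + q - 6) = (q - 2)^2*(q + 4)*(q + 3)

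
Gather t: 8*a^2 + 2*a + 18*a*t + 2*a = 8*a^2 + 18*a*t + 4*a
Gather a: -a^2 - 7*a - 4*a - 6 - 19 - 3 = -a^2 - 11*a - 28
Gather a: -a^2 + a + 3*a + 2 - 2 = -a^2 + 4*a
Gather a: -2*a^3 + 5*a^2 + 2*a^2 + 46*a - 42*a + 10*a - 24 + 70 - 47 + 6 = -2*a^3 + 7*a^2 + 14*a + 5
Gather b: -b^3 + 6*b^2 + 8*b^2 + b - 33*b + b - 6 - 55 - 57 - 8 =-b^3 + 14*b^2 - 31*b - 126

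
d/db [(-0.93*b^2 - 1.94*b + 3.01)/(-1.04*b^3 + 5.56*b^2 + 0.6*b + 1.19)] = (-0.9672*b^4 - 4.0352*b^3 + 19.6196*b^2 - 35.6846*b - 4.1146)/(1.0816*b^6 - 11.5648*b^5 + 29.6656*b^4 + 4.1968*b^3 + 13.5928*b^2 + 1.428*b + 1.4161)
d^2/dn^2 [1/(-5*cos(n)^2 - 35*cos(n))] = ((1 - cos(2*n))^2 - 105*cos(n)/4 + 51*cos(2*n)/2 + 21*cos(3*n)/4 - 153/2)/(5*(cos(n) + 7)^3*cos(n)^3)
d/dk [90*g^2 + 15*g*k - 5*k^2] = 15*g - 10*k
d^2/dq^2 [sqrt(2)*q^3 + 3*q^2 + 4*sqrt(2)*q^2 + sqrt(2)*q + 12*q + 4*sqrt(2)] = 6*sqrt(2)*q + 6 + 8*sqrt(2)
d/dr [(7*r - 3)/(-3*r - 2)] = -23/(3*r + 2)^2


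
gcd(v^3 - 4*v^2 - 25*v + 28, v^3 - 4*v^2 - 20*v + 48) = v + 4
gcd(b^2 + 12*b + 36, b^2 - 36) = b + 6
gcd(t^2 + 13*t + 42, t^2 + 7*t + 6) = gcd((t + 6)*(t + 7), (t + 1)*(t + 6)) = t + 6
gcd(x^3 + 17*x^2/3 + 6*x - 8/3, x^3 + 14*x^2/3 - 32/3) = x^2 + 6*x + 8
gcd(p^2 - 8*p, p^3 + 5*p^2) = p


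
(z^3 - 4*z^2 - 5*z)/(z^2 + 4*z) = (z^2 - 4*z - 5)/(z + 4)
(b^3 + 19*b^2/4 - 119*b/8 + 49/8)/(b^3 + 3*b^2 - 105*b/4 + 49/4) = (4*b - 7)/(2*(2*b - 7))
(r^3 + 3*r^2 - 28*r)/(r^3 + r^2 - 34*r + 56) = r/(r - 2)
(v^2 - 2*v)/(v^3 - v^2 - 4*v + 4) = v/(v^2 + v - 2)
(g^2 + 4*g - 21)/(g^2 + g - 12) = (g + 7)/(g + 4)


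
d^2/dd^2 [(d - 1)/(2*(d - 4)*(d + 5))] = (d^3 - 3*d^2 + 57*d - 1)/(d^6 + 3*d^5 - 57*d^4 - 119*d^3 + 1140*d^2 + 1200*d - 8000)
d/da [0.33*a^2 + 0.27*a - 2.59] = 0.66*a + 0.27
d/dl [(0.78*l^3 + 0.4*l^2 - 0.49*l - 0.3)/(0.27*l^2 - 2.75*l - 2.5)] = (0.2106*l^4 - 4.29*l^3 - 6.8177*l^2 - 1.838*l + 0.4)/(0.0729*l^4 - 1.485*l^3 + 6.2125*l^2 + 13.75*l + 6.25)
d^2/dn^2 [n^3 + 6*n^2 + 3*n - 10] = 6*n + 12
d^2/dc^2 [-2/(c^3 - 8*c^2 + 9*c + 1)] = 4*((3*c - 8)*(c^3 - 8*c^2 + 9*c + 1) - (3*c^2 - 16*c + 9)^2)/(c^3 - 8*c^2 + 9*c + 1)^3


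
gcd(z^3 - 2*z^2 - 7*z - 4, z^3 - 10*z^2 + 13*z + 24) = z + 1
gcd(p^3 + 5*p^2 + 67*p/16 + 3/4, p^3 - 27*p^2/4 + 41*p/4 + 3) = p + 1/4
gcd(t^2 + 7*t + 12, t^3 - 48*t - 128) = t + 4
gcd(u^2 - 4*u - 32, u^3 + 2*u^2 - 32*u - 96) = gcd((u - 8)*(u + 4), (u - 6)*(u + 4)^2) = u + 4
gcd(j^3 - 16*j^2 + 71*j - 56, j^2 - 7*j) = j - 7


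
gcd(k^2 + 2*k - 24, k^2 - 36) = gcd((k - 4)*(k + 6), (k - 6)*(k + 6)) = k + 6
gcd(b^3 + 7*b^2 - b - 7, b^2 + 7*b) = b + 7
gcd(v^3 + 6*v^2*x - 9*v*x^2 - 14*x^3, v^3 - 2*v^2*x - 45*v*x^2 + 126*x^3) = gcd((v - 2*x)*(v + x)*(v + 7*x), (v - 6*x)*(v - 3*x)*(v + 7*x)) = v + 7*x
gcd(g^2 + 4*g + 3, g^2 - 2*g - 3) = g + 1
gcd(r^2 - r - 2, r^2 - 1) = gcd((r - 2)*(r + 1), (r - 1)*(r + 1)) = r + 1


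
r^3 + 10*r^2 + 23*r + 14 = (r + 1)*(r + 2)*(r + 7)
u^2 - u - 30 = (u - 6)*(u + 5)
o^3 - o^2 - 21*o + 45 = (o - 3)^2*(o + 5)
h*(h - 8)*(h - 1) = h^3 - 9*h^2 + 8*h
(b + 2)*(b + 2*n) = b^2 + 2*b*n + 2*b + 4*n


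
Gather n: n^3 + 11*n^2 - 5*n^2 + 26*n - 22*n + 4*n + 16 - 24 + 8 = n^3 + 6*n^2 + 8*n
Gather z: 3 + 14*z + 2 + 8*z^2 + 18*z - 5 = 8*z^2 + 32*z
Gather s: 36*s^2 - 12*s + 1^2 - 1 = 36*s^2 - 12*s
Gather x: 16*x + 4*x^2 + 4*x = 4*x^2 + 20*x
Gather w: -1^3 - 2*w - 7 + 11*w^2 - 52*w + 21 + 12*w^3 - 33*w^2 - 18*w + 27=12*w^3 - 22*w^2 - 72*w + 40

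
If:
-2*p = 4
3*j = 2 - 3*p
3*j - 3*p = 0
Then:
No Solution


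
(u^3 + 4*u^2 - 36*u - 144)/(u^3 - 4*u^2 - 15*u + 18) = (u^2 + 10*u + 24)/(u^2 + 2*u - 3)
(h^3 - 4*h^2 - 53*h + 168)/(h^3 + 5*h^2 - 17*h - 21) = (h - 8)/(h + 1)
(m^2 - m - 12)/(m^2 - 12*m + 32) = (m + 3)/(m - 8)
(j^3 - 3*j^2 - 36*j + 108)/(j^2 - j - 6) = (j^2 - 36)/(j + 2)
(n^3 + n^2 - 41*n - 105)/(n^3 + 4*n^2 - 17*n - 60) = (n - 7)/(n - 4)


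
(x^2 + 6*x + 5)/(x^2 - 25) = (x + 1)/(x - 5)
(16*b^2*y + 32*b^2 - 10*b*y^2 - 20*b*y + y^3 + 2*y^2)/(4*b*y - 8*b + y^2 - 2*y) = (16*b^2*y + 32*b^2 - 10*b*y^2 - 20*b*y + y^3 + 2*y^2)/(4*b*y - 8*b + y^2 - 2*y)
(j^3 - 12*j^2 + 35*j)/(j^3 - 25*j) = (j - 7)/(j + 5)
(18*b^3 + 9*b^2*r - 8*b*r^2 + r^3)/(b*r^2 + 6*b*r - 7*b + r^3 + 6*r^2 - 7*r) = (18*b^2 - 9*b*r + r^2)/(r^2 + 6*r - 7)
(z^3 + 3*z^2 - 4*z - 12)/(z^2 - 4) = z + 3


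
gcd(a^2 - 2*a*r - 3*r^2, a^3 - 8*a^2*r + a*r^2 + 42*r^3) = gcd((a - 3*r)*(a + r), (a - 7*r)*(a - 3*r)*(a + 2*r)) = -a + 3*r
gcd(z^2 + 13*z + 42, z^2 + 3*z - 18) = z + 6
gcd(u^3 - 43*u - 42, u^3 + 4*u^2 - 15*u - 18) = u^2 + 7*u + 6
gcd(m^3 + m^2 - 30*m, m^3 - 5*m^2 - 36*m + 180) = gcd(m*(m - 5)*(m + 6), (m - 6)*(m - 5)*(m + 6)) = m^2 + m - 30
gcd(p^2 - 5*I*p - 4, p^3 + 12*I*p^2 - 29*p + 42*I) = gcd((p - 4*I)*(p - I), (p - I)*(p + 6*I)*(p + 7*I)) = p - I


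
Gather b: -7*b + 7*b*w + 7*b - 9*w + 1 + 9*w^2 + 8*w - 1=7*b*w + 9*w^2 - w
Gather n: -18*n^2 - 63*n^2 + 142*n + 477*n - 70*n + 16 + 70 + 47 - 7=-81*n^2 + 549*n + 126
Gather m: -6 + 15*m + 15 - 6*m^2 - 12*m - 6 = -6*m^2 + 3*m + 3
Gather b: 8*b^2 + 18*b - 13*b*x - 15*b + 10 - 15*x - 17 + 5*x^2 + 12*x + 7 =8*b^2 + b*(3 - 13*x) + 5*x^2 - 3*x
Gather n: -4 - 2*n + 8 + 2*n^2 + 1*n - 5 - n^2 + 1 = n^2 - n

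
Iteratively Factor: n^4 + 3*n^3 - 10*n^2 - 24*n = (n + 4)*(n^3 - n^2 - 6*n) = (n + 2)*(n + 4)*(n^2 - 3*n) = (n - 3)*(n + 2)*(n + 4)*(n)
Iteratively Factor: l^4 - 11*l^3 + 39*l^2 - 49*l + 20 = (l - 1)*(l^3 - 10*l^2 + 29*l - 20) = (l - 1)^2*(l^2 - 9*l + 20) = (l - 5)*(l - 1)^2*(l - 4)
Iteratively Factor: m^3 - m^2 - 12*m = (m)*(m^2 - m - 12) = m*(m + 3)*(m - 4)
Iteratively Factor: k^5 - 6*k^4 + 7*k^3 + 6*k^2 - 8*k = (k)*(k^4 - 6*k^3 + 7*k^2 + 6*k - 8) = k*(k - 4)*(k^3 - 2*k^2 - k + 2) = k*(k - 4)*(k - 1)*(k^2 - k - 2) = k*(k - 4)*(k - 2)*(k - 1)*(k + 1)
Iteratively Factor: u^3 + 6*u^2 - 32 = (u - 2)*(u^2 + 8*u + 16) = (u - 2)*(u + 4)*(u + 4)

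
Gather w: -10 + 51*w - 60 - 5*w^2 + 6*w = -5*w^2 + 57*w - 70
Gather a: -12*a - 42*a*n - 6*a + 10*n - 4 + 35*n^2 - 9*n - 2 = a*(-42*n - 18) + 35*n^2 + n - 6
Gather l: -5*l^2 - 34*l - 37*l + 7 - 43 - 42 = -5*l^2 - 71*l - 78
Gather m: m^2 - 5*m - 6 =m^2 - 5*m - 6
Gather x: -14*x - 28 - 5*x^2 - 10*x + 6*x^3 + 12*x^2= 6*x^3 + 7*x^2 - 24*x - 28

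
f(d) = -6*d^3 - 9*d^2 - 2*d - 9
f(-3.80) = 197.87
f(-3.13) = 93.07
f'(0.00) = -2.00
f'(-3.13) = -122.00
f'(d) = -18*d^2 - 18*d - 2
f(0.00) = -9.00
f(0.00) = -9.00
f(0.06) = -9.15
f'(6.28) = -824.93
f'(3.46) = -279.77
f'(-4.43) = -275.51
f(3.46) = -372.19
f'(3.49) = -284.06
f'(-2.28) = -54.53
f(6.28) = -1862.54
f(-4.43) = 344.87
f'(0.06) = -3.14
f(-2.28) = 19.89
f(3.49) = -380.65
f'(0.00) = -2.00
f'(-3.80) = -193.52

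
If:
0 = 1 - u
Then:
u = 1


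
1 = 1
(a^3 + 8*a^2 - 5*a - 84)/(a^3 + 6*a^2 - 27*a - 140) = (a - 3)/(a - 5)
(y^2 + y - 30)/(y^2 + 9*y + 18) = (y - 5)/(y + 3)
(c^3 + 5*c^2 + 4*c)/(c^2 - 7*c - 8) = c*(c + 4)/(c - 8)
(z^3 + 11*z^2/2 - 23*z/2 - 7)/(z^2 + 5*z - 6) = (2*z^3 + 11*z^2 - 23*z - 14)/(2*(z^2 + 5*z - 6))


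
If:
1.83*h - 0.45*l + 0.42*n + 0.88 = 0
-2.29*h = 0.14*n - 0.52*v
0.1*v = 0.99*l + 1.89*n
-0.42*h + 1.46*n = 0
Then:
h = -0.44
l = 0.04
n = -0.13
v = -1.98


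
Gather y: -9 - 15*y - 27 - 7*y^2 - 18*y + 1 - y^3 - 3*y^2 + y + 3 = -y^3 - 10*y^2 - 32*y - 32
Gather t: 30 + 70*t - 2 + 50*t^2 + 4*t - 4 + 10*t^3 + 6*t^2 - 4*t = 10*t^3 + 56*t^2 + 70*t + 24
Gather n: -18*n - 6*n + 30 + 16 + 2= 48 - 24*n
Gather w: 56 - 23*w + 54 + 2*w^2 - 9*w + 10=2*w^2 - 32*w + 120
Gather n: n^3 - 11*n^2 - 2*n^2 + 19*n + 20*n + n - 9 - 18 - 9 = n^3 - 13*n^2 + 40*n - 36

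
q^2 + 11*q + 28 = (q + 4)*(q + 7)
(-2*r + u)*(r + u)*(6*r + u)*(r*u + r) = -12*r^4*u - 12*r^4 - 8*r^3*u^2 - 8*r^3*u + 5*r^2*u^3 + 5*r^2*u^2 + r*u^4 + r*u^3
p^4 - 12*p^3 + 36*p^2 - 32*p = p*(p - 8)*(p - 2)^2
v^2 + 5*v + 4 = (v + 1)*(v + 4)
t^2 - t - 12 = (t - 4)*(t + 3)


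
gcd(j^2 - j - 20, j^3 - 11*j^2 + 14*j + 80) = j - 5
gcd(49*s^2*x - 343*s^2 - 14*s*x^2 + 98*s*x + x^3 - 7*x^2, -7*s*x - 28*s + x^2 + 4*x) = -7*s + x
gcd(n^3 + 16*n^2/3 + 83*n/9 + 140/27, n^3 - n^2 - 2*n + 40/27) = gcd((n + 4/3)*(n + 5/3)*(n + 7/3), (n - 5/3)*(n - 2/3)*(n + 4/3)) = n + 4/3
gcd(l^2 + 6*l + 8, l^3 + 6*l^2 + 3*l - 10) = l + 2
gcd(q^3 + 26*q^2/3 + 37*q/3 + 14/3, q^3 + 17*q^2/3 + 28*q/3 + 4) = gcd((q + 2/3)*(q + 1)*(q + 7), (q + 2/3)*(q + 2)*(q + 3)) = q + 2/3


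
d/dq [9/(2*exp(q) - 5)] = -18*exp(q)/(2*exp(q) - 5)^2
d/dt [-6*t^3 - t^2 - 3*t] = -18*t^2 - 2*t - 3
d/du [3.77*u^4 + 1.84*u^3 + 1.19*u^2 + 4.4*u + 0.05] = 15.08*u^3 + 5.52*u^2 + 2.38*u + 4.4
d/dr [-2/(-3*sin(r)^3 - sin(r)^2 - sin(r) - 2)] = 2*(-2*sin(r) + 9*cos(r)^2 - 10)*cos(r)/(3*sin(r)^3 + sin(r)^2 + sin(r) + 2)^2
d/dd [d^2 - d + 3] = 2*d - 1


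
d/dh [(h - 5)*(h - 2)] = 2*h - 7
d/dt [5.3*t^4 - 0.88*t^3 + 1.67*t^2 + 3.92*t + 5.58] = 21.2*t^3 - 2.64*t^2 + 3.34*t + 3.92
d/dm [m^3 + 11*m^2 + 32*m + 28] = 3*m^2 + 22*m + 32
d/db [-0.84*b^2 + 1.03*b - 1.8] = 1.03 - 1.68*b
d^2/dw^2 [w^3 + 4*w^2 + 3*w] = 6*w + 8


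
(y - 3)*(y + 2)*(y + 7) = y^3 + 6*y^2 - 13*y - 42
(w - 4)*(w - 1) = w^2 - 5*w + 4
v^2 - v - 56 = (v - 8)*(v + 7)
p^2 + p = p*(p + 1)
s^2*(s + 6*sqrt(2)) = s^3 + 6*sqrt(2)*s^2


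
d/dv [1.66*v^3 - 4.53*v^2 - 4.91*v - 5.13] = 4.98*v^2 - 9.06*v - 4.91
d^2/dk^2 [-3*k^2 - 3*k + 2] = -6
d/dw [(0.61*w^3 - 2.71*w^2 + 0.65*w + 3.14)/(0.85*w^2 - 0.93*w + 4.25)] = (0.5185*w^4 - 1.1346*w^3 + 9.7453*w^2 - 28.373*w + 5.6827)/(0.7225*w^4 - 1.581*w^3 + 8.0899*w^2 - 7.905*w + 18.0625)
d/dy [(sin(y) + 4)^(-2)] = -2*cos(y)/(sin(y) + 4)^3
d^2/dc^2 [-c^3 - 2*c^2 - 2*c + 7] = -6*c - 4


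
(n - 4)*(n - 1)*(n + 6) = n^3 + n^2 - 26*n + 24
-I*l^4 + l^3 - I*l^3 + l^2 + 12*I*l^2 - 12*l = l*(l - 3)*(l + 4)*(-I*l + 1)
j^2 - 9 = (j - 3)*(j + 3)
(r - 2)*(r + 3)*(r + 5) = r^3 + 6*r^2 - r - 30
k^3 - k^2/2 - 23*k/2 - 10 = (k - 4)*(k + 1)*(k + 5/2)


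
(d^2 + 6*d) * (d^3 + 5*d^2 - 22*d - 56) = d^5 + 11*d^4 + 8*d^3 - 188*d^2 - 336*d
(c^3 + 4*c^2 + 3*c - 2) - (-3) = c^3 + 4*c^2 + 3*c + 1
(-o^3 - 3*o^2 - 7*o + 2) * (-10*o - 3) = 10*o^4 + 33*o^3 + 79*o^2 + o - 6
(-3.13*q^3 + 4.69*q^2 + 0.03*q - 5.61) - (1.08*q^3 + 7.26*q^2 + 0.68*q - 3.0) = -4.21*q^3 - 2.57*q^2 - 0.65*q - 2.61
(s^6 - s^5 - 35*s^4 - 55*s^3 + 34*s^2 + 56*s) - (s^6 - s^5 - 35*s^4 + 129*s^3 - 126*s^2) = -184*s^3 + 160*s^2 + 56*s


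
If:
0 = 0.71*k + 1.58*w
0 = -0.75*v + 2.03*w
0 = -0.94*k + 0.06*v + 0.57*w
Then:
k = 0.00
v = 0.00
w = 0.00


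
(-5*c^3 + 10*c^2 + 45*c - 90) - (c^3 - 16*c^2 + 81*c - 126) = -6*c^3 + 26*c^2 - 36*c + 36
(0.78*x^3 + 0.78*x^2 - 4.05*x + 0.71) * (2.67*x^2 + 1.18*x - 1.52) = 2.0826*x^5 + 3.003*x^4 - 11.0787*x^3 - 4.0689*x^2 + 6.9938*x - 1.0792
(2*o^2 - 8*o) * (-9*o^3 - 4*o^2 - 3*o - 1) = -18*o^5 + 64*o^4 + 26*o^3 + 22*o^2 + 8*o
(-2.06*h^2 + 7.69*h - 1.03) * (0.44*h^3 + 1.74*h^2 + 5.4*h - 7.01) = -0.9064*h^5 - 0.2008*h^4 + 1.8034*h^3 + 54.1744*h^2 - 59.4689*h + 7.2203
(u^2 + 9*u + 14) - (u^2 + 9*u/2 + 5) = 9*u/2 + 9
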